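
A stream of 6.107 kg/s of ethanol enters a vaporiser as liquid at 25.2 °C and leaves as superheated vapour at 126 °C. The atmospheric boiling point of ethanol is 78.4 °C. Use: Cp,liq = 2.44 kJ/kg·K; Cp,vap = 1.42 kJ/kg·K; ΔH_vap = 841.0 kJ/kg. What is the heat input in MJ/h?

Q = 22800 MJ/h

liquid 25.2→78.4 °C: 129.81 kJ/kg
vaporisation at 78.4 °C: 841 kJ/kg
vapour 78.4→126 °C: 67.592 kJ/kg
Δh = 129.81 + 841 + 67.592 = 1038.4 kJ/kg
Q = ṁ·Δh = 6.107 kg/s × 1038.4 kJ/kg = 6341.5 kJ/s
|Q| = 6341.5 kW = 22829 MJ/h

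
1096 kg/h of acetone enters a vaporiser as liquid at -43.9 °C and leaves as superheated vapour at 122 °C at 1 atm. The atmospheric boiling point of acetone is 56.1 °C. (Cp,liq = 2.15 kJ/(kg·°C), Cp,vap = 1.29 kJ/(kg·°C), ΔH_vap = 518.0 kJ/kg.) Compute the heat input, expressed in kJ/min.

Q = 14900 kJ/min

liquid -43.9→56.1 °C: 215 kJ/kg
vaporisation at 56.1 °C: 518 kJ/kg
vapour 56.1→122 °C: 85.011 kJ/kg
Δh = 215 + 518 + 85.011 = 818.01 kJ/kg
Q = ṁ·Δh = 1096 kg/h × 818.01 kJ/kg = 896540 kJ/h
|Q| = 249.04 kW = 14942 kJ/min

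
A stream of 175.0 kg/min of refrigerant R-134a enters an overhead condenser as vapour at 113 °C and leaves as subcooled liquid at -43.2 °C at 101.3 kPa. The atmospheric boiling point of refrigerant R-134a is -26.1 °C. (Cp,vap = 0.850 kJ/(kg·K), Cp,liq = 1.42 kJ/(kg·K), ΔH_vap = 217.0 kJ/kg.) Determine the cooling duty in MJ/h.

vapour 113→-26.1 °C: -118.23 kJ/kg
condensation at -26.1 °C: -217 kJ/kg
liquid -26.1→-43.2 °C: -24.282 kJ/kg
Δh = -118.23 + -217 + -24.282 = -359.52 kJ/kg
Q = ṁ·Δh = 175.0 kg/min × -359.52 kJ/kg = -62915 kJ/min
|Q| = 1048.6 kW = 3774.9 MJ/h

Q_c = 3770 MJ/h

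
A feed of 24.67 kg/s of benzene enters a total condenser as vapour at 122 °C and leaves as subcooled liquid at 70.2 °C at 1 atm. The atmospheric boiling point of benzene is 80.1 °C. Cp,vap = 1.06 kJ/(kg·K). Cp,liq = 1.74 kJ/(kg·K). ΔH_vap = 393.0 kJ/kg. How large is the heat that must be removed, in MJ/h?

vapour 122→80.1 °C: -44.414 kJ/kg
condensation at 80.1 °C: -393 kJ/kg
liquid 80.1→70.2 °C: -17.226 kJ/kg
Δh = -44.414 + -393 + -17.226 = -454.64 kJ/kg
Q = ṁ·Δh = 24.67 kg/s × -454.64 kJ/kg = -11216 kJ/s
|Q| = 11216 kW = 40377 MJ/h

Q_c = 40400 MJ/h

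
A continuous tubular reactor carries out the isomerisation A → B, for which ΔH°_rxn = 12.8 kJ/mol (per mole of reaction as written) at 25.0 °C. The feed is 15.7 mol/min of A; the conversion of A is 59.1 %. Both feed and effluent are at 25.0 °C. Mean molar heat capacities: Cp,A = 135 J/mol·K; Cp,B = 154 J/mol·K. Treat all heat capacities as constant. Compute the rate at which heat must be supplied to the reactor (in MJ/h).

Extent of reaction ξ = 0.591 × 15.7 = 9.2787 mol/min
Reaction term: ξ·ΔH°_rxn = 9.2787 × 12.8 = 118.77 kJ/min
Q = ΔH = 118.77 kJ/min = 1.9795 kW
Heat supplied = 7.126 MJ/h

Q_in = 7.13 MJ/h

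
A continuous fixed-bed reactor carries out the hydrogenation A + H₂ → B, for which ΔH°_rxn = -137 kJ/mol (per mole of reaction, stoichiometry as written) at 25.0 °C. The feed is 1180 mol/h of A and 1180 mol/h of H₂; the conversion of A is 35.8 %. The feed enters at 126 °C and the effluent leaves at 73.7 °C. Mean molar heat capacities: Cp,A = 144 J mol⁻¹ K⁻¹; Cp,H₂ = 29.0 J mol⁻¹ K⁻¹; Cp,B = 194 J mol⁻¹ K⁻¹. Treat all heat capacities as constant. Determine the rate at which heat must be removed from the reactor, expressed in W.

Q_out = 18900 W

Extent of reaction ξ = 0.358 × 1180 = 422.44 mol/h
Reaction term: ξ·ΔH°_rxn = 422.44 × -137 = -57874 kJ/h
Sensible, feed 126→25 °C: -20618 kJ/h
Outlet flows (mol/h): A 757.56, H₂ 757.56, B 422.44
Sensible, products 25→73.7 °C: 10374 kJ/h
Q = ΔH = -68119 kJ/h = -18.922 kW
Heat removed = 18922 W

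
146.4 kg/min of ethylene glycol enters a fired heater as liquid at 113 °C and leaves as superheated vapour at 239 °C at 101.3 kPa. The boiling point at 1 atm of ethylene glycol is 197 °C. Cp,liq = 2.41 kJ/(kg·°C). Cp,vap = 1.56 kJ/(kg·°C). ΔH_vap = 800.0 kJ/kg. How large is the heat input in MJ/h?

liquid 113→197 °C: 202.44 kJ/kg
vaporisation at 197 °C: 800 kJ/kg
vapour 197→239 °C: 65.52 kJ/kg
Δh = 202.44 + 800 + 65.52 = 1068 kJ/kg
Q = ṁ·Δh = 146.4 kg/min × 1068 kJ/kg = 156350 kJ/min
|Q| = 2605.8 kW = 9381 MJ/h

Q = 9380 MJ/h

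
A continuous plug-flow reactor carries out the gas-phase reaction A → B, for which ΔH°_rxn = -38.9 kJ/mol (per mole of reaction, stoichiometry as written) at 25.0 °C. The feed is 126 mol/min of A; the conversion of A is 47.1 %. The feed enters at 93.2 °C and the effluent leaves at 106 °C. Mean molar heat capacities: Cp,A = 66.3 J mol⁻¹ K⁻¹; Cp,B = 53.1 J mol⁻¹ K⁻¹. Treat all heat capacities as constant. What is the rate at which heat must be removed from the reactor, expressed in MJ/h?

Extent of reaction ξ = 0.471 × 126 = 59.346 mol/min
Reaction term: ξ·ΔH°_rxn = 59.346 × -38.9 = -2308.6 kJ/min
Sensible, feed 93.2→25 °C: -569.73 kJ/min
Outlet flows (mol/min): A 66.654, B 59.346
Sensible, products 25→106 °C: 613.21 kJ/min
Q = ΔH = -2265.1 kJ/min = -37.751 kW
Heat removed = 135.91 MJ/h

Q_out = 136 MJ/h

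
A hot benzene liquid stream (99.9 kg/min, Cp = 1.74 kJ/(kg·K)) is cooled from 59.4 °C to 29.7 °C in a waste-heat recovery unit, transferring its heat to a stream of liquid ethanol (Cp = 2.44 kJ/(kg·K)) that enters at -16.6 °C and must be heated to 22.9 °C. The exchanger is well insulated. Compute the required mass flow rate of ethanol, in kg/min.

ṁ_c = 53.6 kg/min

Heat released by hot stream: Q = 99.9 × 1.74 × (59.4 − 29.7) = 5162.6 kJ/min
Energy balance on cold side (adiabatic exchanger): Q = ṁ_c·Cp_c·(T_c,out − T_c,in)
ṁ_c = 5162.6 / [2.44 × (22.9 − -16.6)] = 53.565 kg/min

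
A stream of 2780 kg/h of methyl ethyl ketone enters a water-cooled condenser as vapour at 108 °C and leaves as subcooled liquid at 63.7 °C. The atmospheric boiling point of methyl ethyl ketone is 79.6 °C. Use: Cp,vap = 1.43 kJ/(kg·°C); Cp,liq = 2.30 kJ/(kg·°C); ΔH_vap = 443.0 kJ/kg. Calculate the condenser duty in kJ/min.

vapour 108→79.6 °C: -40.612 kJ/kg
condensation at 79.6 °C: -443 kJ/kg
liquid 79.6→63.7 °C: -36.57 kJ/kg
Δh = -40.612 + -443 + -36.57 = -520.18 kJ/kg
Q = ṁ·Δh = 2780 kg/h × -520.18 kJ/kg = -1.4461e+06 kJ/h
|Q| = 401.7 kW = 24102 kJ/min

Q_c = 24100 kJ/min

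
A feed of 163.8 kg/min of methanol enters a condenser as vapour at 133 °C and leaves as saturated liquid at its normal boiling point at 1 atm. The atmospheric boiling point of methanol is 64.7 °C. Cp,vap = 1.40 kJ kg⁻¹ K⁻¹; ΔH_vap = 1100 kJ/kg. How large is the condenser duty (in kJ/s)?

Q_c = 3260 kJ/s

vapour 133→64.7 °C: -95.62 kJ/kg
condensation at 64.7 °C: -1100 kJ/kg
Δh = -95.62 + -1100 = -1195.6 kJ/kg
Q = ṁ·Δh = 163.8 kg/min × -1195.6 kJ/kg = -195840 kJ/min
|Q| = 3264 kW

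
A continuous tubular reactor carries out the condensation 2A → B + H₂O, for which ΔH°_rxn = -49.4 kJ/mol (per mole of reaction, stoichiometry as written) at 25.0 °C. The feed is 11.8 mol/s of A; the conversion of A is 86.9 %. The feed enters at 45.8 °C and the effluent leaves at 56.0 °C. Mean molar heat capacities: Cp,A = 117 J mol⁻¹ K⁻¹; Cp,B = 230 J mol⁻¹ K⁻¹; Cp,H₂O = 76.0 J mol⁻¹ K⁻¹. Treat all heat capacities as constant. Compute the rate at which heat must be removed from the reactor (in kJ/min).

Extent of reaction ξ = 0.869 × 11.8 / 2 = 5.1271 mol/s
Reaction term: ξ·ΔH°_rxn = 5.1271 × -49.4 = -253.28 kJ/s
Sensible, feed 45.8→25 °C: -28.716 kJ/s
Outlet flows (mol/s): A 1.5458, B 5.1271, H₂O 5.1271
Sensible, products 25→56.0 °C: 54.242 kJ/s
Q = ΔH = -227.75 kJ/s = -227.75 kW
Heat removed = 13665 kJ/min

Q_out = 13700 kJ/min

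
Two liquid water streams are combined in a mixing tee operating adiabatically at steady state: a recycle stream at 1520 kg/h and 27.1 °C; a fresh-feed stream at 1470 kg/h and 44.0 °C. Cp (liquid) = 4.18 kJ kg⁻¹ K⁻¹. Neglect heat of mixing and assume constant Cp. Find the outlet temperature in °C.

Adiabatic, steady state ⇒ Σ ṁᵢCp,ᵢ(T_out − Tᵢ) = 0
T_out = Σ ṁᵢCp,ᵢTᵢ / Σ ṁᵢCp,ᵢ
      = 442540 / 12498 = 35.409 °C

T_out = 35.4 °C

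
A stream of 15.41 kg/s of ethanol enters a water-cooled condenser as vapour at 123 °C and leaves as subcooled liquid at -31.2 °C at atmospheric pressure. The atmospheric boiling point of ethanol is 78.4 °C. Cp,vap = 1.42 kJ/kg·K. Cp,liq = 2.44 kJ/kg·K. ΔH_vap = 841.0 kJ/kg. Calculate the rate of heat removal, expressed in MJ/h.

vapour 123→78.4 °C: -63.332 kJ/kg
condensation at 78.4 °C: -841 kJ/kg
liquid 78.4→-31.2 °C: -267.42 kJ/kg
Δh = -63.332 + -841 + -267.42 = -1171.8 kJ/kg
Q = ṁ·Δh = 15.41 kg/s × -1171.8 kJ/kg = -18057 kJ/s
|Q| = 18057 kW = 65004 MJ/h

Q_c = 65000 MJ/h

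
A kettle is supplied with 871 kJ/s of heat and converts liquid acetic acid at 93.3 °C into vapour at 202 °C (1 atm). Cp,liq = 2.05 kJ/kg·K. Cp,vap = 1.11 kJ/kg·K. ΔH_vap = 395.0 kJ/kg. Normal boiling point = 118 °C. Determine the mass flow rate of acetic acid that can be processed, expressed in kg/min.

Δh = 2.05×(118−93.3) + 395.0 + 1.11×(202−118) = 538.88 kJ/kg
Q = 871 kJ/s = 871 kJ/s = 52260 kJ/min
ṁ = Q/Δh = 52260 / 538.88 = 96.98 kg/min

ṁ = 97.0 kg/min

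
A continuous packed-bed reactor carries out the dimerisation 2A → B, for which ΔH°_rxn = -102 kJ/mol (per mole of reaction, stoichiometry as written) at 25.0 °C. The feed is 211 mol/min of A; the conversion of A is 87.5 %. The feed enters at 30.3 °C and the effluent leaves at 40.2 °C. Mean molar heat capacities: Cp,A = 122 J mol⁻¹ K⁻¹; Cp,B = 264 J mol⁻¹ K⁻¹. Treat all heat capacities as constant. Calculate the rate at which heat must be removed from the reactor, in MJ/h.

Extent of reaction ξ = 0.875 × 211 / 2 = 92.312 mol/min
Reaction term: ξ·ΔH°_rxn = 92.312 × -102 = -9415.9 kJ/min
Sensible, feed 30.3→25 °C: -136.43 kJ/min
Outlet flows (mol/min): A 26.375, B 92.312
Sensible, products 25→40.2 °C: 419.34 kJ/min
Q = ΔH = -9133 kJ/min = -152.22 kW
Heat removed = 547.98 MJ/h

Q_out = 548 MJ/h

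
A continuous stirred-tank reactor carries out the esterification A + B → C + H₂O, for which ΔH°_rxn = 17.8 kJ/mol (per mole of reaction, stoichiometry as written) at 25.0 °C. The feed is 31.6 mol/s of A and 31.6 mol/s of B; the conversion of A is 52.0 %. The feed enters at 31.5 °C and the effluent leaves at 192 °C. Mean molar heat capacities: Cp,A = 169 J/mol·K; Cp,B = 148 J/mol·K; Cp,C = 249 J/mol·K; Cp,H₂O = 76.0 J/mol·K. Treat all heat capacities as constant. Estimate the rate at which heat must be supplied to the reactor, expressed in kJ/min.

Q_in = 115000 kJ/min

Extent of reaction ξ = 0.520 × 31.6 = 16.432 mol/s
Reaction term: ξ·ΔH°_rxn = 16.432 × 17.8 = 292.49 kJ/s
Sensible, feed 31.5→25 °C: -65.112 kJ/s
Outlet flows (mol/s): A 15.168, B 15.168, C 16.432, H₂O 16.432
Sensible, products 25→192 °C: 1694.8 kJ/s
Q = ΔH = 1922.2 kJ/s = 1922.2 kW
Heat supplied = 115330 kJ/min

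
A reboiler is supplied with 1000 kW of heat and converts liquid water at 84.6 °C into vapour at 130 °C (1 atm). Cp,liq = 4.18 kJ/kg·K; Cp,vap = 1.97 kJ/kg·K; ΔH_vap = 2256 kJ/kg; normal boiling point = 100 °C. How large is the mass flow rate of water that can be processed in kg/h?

Δh = 4.18×(100−84.6) + 2256 + 1.97×(130−100) = 2379.5 kJ/kg
Q = 1000 kW = 1000 kJ/s = 3.6e+06 kJ/h
ṁ = Q/Δh = 3.6e+06 / 2379.5 = 1512.9 kg/h

ṁ = 1510 kg/h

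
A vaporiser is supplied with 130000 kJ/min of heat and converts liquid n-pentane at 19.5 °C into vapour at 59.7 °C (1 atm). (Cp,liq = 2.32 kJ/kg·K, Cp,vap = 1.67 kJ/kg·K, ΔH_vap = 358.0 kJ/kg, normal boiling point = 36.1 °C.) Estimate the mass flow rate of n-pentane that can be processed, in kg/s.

ṁ = 4.97 kg/s

Δh = 2.32×(36.1−19.5) + 358.0 + 1.67×(59.7−36.1) = 435.92 kJ/kg
Q = 130000 kJ/min = 2166.7 kJ/s = 2166.7 kJ/s
ṁ = Q/Δh = 2166.7 / 435.92 = 4.9703 kg/s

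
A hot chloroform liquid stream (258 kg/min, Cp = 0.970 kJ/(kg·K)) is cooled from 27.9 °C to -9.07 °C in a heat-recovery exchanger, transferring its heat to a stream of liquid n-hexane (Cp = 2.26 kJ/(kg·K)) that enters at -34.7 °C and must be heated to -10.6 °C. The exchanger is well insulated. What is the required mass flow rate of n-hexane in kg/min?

ṁ_c = 170 kg/min

Heat released by hot stream: Q = 258 × 0.970 × (27.9 − -9.07) = 9252.1 kJ/min
Energy balance on cold side (adiabatic exchanger): Q = ṁ_c·Cp_c·(T_c,out − T_c,in)
ṁ_c = 9252.1 / [2.26 × (-10.6 − -34.7)] = 169.87 kg/min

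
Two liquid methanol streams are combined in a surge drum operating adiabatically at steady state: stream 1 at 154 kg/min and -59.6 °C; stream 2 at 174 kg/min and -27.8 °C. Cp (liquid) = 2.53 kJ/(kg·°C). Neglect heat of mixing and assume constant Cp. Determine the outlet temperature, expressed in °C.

Energy balance with Q = 0: Σ ṁᵢCp,ᵢ(T_out − Tᵢ) = 0
Σ ṁᵢCp,ᵢTᵢ = 154×2.53×-59.6 + 174×2.53×-27.8 = -35459
Σ ṁᵢCp,ᵢ = 154×2.53 + 174×2.53 = 829.84
T_out = -35459 / 829.84 = -42.73 °C

T_out = -42.7 °C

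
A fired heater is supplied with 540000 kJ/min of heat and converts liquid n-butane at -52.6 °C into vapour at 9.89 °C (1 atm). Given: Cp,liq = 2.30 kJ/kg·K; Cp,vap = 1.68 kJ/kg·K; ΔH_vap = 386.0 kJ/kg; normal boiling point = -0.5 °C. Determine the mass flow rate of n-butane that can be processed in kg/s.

Δh = 2.30×(-0.5−-52.6) + 386.0 + 1.68×(9.89−-0.5) = 523.29 kJ/kg
Q = 540000 kJ/min = 9000 kJ/s = 9000 kJ/s
ṁ = Q/Δh = 9000 / 523.29 = 17.199 kg/s

ṁ = 17.2 kg/s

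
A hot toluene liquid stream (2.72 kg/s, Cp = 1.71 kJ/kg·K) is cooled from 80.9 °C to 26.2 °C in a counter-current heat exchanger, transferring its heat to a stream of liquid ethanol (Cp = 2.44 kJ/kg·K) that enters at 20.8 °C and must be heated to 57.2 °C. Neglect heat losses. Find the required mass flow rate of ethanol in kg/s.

ṁ_c = 2.86 kg/s

Heat released by hot stream: Q = 2.72 × 1.71 × (80.9 − 26.2) = 254.42 kJ/s
Energy balance on cold side (adiabatic exchanger): Q = ṁ_c·Cp_c·(T_c,out − T_c,in)
ṁ_c = 254.42 / [2.44 × (57.2 − 20.8)] = 2.8646 kg/s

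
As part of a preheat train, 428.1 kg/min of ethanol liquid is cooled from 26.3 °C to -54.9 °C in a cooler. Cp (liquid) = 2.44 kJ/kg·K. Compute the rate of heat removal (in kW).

Q_c = 1410 kW

Q = ṁ·Cp·ΔT = 428.1 × 2.44 × (-54.9 − 26.3) = -84819 kJ/min
Converting: 84819 / 60 s = 1413.6 kW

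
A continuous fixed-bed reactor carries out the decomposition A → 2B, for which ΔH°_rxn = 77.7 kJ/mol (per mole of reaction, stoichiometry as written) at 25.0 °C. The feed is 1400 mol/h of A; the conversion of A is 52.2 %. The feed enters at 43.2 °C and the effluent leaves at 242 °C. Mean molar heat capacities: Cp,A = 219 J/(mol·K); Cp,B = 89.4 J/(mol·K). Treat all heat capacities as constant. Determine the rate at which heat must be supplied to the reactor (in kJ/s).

Extent of reaction ξ = 0.522 × 1400 = 730.8 mol/h
Reaction term: ξ·ΔH°_rxn = 730.8 × 77.7 = 56783 kJ/h
Sensible, feed 43.2→25 °C: -5580.1 kJ/h
Outlet flows (mol/h): A 669.2, B 1461.6
Sensible, products 25→242 °C: 60157 kJ/h
Q = ΔH = 111360 kJ/h = 30.933 kW
Heat supplied = 30.933 kJ/s

Q_in = 30.9 kJ/s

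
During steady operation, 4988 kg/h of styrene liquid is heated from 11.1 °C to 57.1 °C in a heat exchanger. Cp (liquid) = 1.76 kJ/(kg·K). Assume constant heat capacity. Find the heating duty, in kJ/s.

Q = ṁ·Cp·ΔT = 4988 × 1.76 × (57.1 − 11.1) = 403830 kJ/h
Converting: 403830 / 3600 s = 112.17 kW

Q = 112 kJ/s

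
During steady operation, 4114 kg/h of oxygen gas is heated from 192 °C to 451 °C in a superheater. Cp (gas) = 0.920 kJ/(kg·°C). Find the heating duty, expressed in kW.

Q = ṁ·Cp·ΔT = 4114 × 0.920 × (451 − 192) = 980280 kJ/h
Converting: 980280 / 3600 s = 272.3 kW

Q = 272 kW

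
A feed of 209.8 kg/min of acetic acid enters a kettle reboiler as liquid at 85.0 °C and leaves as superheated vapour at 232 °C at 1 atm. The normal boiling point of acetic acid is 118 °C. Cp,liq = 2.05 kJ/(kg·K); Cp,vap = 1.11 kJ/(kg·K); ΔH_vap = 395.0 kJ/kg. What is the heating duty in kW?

liquid 85.0→118 °C: 67.65 kJ/kg
vaporisation at 118 °C: 395 kJ/kg
vapour 118→232 °C: 126.54 kJ/kg
Δh = 67.65 + 395 + 126.54 = 589.19 kJ/kg
Q = ṁ·Δh = 209.8 kg/min × 589.19 kJ/kg = 123610 kJ/min
|Q| = 2060.2 kW

Q = 2060 kW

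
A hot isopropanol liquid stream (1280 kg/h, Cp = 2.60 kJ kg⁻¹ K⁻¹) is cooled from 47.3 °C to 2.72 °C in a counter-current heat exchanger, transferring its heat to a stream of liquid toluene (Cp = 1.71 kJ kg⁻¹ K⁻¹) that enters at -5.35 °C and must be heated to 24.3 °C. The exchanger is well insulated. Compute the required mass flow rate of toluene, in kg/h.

Heat released by hot stream: Q = 1280 × 2.60 × (47.3 − 2.72) = 148360 kJ/h
Energy balance on cold side (adiabatic exchanger): Q = ṁ_c·Cp_c·(T_c,out − T_c,in)
ṁ_c = 148360 / [1.71 × (24.3 − -5.35)] = 2926.2 kg/h

ṁ_c = 2930 kg/h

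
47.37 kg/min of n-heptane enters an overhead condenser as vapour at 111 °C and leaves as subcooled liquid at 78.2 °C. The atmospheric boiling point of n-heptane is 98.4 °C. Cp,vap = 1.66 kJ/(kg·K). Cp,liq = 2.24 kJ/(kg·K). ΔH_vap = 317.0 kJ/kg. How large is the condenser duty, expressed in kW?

Q_c = 303 kW

vapour 111→98.4 °C: -20.916 kJ/kg
condensation at 98.4 °C: -317 kJ/kg
liquid 98.4→78.2 °C: -45.248 kJ/kg
Δh = -20.916 + -317 + -45.248 = -383.16 kJ/kg
Q = ṁ·Δh = 47.37 kg/min × -383.16 kJ/kg = -18150 kJ/min
|Q| = 302.51 kW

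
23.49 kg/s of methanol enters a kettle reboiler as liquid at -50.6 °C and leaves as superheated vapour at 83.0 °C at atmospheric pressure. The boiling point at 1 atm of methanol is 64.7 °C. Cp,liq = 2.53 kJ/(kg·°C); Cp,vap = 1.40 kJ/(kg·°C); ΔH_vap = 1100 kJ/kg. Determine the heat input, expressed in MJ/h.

Q = 120000 MJ/h

liquid -50.6→64.7 °C: 291.71 kJ/kg
vaporisation at 64.7 °C: 1100 kJ/kg
vapour 64.7→83.0 °C: 25.62 kJ/kg
Δh = 291.71 + 1100 + 25.62 = 1417.3 kJ/kg
Q = ṁ·Δh = 23.49 kg/s × 1417.3 kJ/kg = 33293 kJ/s
|Q| = 33293 kW = 119860 MJ/h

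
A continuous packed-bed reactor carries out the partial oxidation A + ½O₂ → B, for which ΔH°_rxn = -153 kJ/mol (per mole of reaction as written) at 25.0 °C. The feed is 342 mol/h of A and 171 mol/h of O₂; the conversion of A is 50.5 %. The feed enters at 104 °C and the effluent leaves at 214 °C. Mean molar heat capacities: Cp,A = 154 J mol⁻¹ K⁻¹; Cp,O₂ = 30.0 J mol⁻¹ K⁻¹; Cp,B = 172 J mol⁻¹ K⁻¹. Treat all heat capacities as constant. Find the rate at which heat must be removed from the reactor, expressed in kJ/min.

Q_out = 333 kJ/min

Extent of reaction ξ = 0.505 × 342 = 172.71 mol/h
Reaction term: ξ·ΔH°_rxn = 172.71 × -153 = -26425 kJ/h
Sensible, feed 104→25 °C: -4566 kJ/h
Outlet flows (mol/h): A 169.29, O₂ 84.645, B 172.71
Sensible, products 25→214 °C: 11022 kJ/h
Q = ΔH = -19969 kJ/h = -5.5469 kW
Heat removed = 332.82 kJ/min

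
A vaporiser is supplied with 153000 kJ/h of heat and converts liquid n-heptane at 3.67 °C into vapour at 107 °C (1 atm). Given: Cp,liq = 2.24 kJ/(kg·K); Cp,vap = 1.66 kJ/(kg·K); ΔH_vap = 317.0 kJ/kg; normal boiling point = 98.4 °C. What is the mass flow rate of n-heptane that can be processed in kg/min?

ṁ = 4.69 kg/min

Δh = 2.24×(98.4−3.67) + 317.0 + 1.66×(107−98.4) = 543.47 kJ/kg
Q = 153000 kJ/h = 42.5 kJ/s = 2550 kJ/min
ṁ = Q/Δh = 2550 / 543.47 = 4.6921 kg/min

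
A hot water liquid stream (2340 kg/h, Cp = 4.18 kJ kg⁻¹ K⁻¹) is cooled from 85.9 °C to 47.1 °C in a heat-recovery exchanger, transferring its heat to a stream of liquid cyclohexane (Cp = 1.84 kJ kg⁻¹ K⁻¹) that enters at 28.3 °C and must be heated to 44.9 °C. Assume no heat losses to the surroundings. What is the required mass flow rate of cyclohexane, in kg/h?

Heat released by hot stream: Q = 2340 × 4.18 × (85.9 − 47.1) = 379510 kJ/h
Energy balance on cold side (adiabatic exchanger): Q = ṁ_c·Cp_c·(T_c,out − T_c,in)
ṁ_c = 379510 / [1.84 × (44.9 − 28.3)] = 12425 kg/h

ṁ_c = 12400 kg/h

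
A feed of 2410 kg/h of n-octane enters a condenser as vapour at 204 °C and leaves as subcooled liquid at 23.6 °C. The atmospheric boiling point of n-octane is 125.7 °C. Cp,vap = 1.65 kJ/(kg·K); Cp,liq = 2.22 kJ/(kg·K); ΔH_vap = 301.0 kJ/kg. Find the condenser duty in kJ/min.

vapour 204→125.7 °C: -129.19 kJ/kg
condensation at 125.7 °C: -301 kJ/kg
liquid 125.7→23.6 °C: -226.66 kJ/kg
Δh = -129.19 + -301 + -226.66 = -656.86 kJ/kg
Q = ṁ·Δh = 2410 kg/h × -656.86 kJ/kg = -1.583e+06 kJ/h
|Q| = 439.73 kW = 26384 kJ/min

Q_c = 26400 kJ/min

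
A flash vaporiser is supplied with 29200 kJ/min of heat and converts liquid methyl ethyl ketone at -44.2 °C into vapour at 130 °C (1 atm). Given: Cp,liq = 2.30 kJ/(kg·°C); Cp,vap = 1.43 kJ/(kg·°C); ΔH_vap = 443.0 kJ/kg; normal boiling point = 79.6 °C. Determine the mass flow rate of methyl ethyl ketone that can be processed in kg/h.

ṁ = 2190 kg/h

Δh = 2.30×(79.6−-44.2) + 443.0 + 1.43×(130−79.6) = 799.81 kJ/kg
Q = 29200 kJ/min = 486.67 kJ/s = 1.752e+06 kJ/h
ṁ = Q/Δh = 1.752e+06 / 799.81 = 2190.5 kg/h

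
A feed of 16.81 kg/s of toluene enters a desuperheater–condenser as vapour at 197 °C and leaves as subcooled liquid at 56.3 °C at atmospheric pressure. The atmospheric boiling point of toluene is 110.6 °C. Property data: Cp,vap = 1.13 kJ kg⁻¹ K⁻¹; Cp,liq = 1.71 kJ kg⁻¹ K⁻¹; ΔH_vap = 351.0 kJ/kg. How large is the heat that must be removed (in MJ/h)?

Q_c = 32800 MJ/h

vapour 197→110.6 °C: -97.632 kJ/kg
condensation at 110.6 °C: -351 kJ/kg
liquid 110.6→56.3 °C: -92.853 kJ/kg
Δh = -97.632 + -351 + -92.853 = -541.49 kJ/kg
Q = ṁ·Δh = 16.81 kg/s × -541.49 kJ/kg = -9102.4 kJ/s
|Q| = 9102.4 kW = 32769 MJ/h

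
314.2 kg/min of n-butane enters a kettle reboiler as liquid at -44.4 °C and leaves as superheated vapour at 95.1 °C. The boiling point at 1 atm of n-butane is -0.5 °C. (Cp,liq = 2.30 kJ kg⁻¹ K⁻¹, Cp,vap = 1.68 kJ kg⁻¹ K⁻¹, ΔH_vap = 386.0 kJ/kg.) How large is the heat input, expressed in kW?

liquid -44.4→-0.5 °C: 100.97 kJ/kg
vaporisation at -0.5 °C: 386 kJ/kg
vapour -0.5→95.1 °C: 160.61 kJ/kg
Δh = 100.97 + 386 + 160.61 = 647.58 kJ/kg
Q = ṁ·Δh = 314.2 kg/min × 647.58 kJ/kg = 203470 kJ/min
|Q| = 3391.2 kW

Q = 3390 kW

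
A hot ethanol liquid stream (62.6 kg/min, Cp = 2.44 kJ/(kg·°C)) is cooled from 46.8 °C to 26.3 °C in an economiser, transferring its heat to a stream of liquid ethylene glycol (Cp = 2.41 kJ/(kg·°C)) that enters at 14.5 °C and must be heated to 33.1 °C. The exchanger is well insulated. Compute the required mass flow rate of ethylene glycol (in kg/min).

ṁ_c = 69.9 kg/min

Heat released by hot stream: Q = 62.6 × 2.44 × (46.8 − 26.3) = 3131.3 kJ/min
Energy balance on cold side (adiabatic exchanger): Q = ṁ_c·Cp_c·(T_c,out − T_c,in)
ṁ_c = 3131.3 / [2.41 × (33.1 − 14.5)] = 69.853 kg/min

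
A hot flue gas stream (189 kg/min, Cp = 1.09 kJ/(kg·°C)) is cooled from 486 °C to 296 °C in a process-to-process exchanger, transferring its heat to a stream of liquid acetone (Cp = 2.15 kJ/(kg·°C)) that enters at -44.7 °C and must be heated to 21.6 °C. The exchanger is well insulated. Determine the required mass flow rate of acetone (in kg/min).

ṁ_c = 275 kg/min

Heat released by hot stream: Q = 189 × 1.09 × (486 − 296) = 39142 kJ/min
Energy balance on cold side (adiabatic exchanger): Q = ṁ_c·Cp_c·(T_c,out − T_c,in)
ṁ_c = 39142 / [2.15 × (21.6 − -44.7)] = 274.59 kg/min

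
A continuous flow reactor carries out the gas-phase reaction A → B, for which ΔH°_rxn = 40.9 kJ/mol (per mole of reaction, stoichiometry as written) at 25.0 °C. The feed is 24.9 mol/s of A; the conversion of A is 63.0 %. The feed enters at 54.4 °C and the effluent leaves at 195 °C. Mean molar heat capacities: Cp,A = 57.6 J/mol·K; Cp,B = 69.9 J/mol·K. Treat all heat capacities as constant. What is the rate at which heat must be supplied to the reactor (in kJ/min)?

Extent of reaction ξ = 0.630 × 24.9 = 15.687 mol/s
Reaction term: ξ·ΔH°_rxn = 15.687 × 40.9 = 641.6 kJ/s
Sensible, feed 54.4→25 °C: -42.167 kJ/s
Outlet flows (mol/s): A 9.213, B 15.687
Sensible, products 25→195 °C: 276.62 kJ/s
Q = ΔH = 876.05 kJ/s = 876.05 kW
Heat supplied = 52563 kJ/min

Q_in = 52600 kJ/min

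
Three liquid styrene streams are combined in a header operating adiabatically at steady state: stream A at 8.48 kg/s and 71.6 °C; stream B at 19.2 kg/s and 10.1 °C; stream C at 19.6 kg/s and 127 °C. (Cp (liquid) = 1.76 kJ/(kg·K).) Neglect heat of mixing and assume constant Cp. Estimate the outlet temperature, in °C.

Adiabatic, steady state ⇒ Σ ṁᵢCp,ᵢ(T_out − Tᵢ) = 0
T_out = Σ ṁᵢCp,ᵢTᵢ / Σ ṁᵢCp,ᵢ
      = 5790.9 / 83.213 = 69.592 °C

T_out = 69.6 °C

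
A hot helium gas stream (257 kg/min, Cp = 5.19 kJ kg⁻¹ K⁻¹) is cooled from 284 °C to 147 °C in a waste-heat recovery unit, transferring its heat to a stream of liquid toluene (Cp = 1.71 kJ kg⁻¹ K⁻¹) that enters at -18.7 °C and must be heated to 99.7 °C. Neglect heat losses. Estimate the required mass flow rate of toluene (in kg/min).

ṁ_c = 903 kg/min

Heat released by hot stream: Q = 257 × 5.19 × (284 − 147) = 182730 kJ/min
Energy balance on cold side (adiabatic exchanger): Q = ṁ_c·Cp_c·(T_c,out − T_c,in)
ṁ_c = 182730 / [1.71 × (99.7 − -18.7)] = 902.55 kg/min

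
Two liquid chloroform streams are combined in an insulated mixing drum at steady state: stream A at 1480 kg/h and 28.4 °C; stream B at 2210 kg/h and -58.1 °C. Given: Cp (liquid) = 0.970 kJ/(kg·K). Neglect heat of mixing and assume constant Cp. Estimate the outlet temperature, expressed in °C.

T_out = -23.4 °C

Adiabatic, steady state ⇒ Σ ṁᵢCp,ᵢ(T_out − Tᵢ) = 0
T_out = Σ ṁᵢCp,ᵢTᵢ / Σ ṁᵢCp,ᵢ
      = -83778 / 3579.3 = -23.406 °C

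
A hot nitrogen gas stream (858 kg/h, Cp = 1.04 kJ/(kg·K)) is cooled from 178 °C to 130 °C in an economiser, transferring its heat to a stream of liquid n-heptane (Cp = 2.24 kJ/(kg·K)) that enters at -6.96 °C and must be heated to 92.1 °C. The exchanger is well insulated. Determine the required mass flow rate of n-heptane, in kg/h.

ṁ_c = 193 kg/h

Heat released by hot stream: Q = 858 × 1.04 × (178 − 130) = 42831 kJ/h
Energy balance on cold side (adiabatic exchanger): Q = ṁ_c·Cp_c·(T_c,out − T_c,in)
ṁ_c = 42831 / [2.24 × (92.1 − -6.96)] = 193.03 kg/h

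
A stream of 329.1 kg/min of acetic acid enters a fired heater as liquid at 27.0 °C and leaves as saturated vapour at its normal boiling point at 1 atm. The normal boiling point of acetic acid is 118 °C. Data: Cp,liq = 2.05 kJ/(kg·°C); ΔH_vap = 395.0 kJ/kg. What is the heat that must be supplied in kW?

Q = 3190 kW

liquid 27.0→118 °C: 186.55 kJ/kg
vaporisation at 118 °C: 395 kJ/kg
Δh = 186.55 + 395 = 581.55 kJ/kg
Q = ṁ·Δh = 329.1 kg/min × 581.55 kJ/kg = 191390 kJ/min
|Q| = 3189.8 kW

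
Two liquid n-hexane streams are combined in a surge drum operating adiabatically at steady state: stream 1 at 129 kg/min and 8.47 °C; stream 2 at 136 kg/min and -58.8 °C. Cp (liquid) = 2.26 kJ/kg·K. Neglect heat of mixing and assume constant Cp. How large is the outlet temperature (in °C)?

Adiabatic, steady state ⇒ Σ ṁᵢCp,ᵢ(T_out − Tᵢ) = 0
T_out = Σ ṁᵢCp,ᵢTᵢ / Σ ṁᵢCp,ᵢ
      = -15603 / 598.9 = -26.053 °C

T_out = -26.1 °C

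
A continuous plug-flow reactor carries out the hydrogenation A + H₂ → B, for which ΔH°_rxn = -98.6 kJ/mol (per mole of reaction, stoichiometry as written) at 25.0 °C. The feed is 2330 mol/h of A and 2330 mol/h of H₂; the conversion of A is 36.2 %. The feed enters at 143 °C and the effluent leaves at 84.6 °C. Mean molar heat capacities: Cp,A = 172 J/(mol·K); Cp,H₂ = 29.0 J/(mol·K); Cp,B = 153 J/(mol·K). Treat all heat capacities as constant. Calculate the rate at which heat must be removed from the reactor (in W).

Q_out = 31400 W

Extent of reaction ξ = 0.362 × 2330 = 843.46 mol/h
Reaction term: ξ·ΔH°_rxn = 843.46 × -98.6 = -83165 kJ/h
Sensible, feed 143→25 °C: -55263 kJ/h
Outlet flows (mol/h): A 1486.5, H₂ 1486.5, B 843.46
Sensible, products 25→84.6 °C: 25499 kJ/h
Q = ΔH = -112930 kJ/h = -31.369 kW
Heat removed = 31369 W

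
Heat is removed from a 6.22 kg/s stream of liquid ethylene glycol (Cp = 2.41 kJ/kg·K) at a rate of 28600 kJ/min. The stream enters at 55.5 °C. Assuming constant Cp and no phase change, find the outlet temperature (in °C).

T_out = 23.7 °C

Q = 28600 kJ/min = 476.67 kJ/s
ΔT = Q/(ṁ·Cp) = 476.67/(6.22×2.41) = 31.799 K
T_out = 55.5 − 31.799 = 23.701 °C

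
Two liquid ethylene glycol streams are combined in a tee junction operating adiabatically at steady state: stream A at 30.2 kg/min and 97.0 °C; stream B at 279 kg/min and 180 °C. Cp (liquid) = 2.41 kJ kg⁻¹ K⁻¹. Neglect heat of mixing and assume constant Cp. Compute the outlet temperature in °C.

Energy balance with Q = 0: Σ ṁᵢCp,ᵢ(T_out − Tᵢ) = 0
T_out = Σ ṁᵢCp,ᵢTᵢ / Σ ṁᵢCp,ᵢ
      = 128090 / 745.17 = 171.89 °C

T_out = 172 °C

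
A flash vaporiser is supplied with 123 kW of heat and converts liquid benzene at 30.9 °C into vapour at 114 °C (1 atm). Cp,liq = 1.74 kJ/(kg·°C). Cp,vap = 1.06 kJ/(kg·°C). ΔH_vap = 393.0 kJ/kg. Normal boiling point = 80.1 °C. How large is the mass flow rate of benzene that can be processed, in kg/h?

ṁ = 861 kg/h

Δh = 1.74×(80.1−30.9) + 393.0 + 1.06×(114−80.1) = 514.54 kJ/kg
Q = 123 kW = 123 kJ/s = 442800 kJ/h
ṁ = Q/Δh = 442800 / 514.54 = 860.57 kg/h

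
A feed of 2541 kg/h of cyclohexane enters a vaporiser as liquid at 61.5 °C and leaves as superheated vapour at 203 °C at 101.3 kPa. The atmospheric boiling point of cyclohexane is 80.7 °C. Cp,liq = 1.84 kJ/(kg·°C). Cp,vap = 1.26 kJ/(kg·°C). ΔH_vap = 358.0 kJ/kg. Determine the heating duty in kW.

liquid 61.5→80.7 °C: 35.328 kJ/kg
vaporisation at 80.7 °C: 358 kJ/kg
vapour 80.7→203 °C: 154.1 kJ/kg
Δh = 35.328 + 358 + 154.1 = 547.43 kJ/kg
Q = ṁ·Δh = 2541 kg/h × 547.43 kJ/kg = 1.391e+06 kJ/h
|Q| = 386.39 kW

Q = 386 kW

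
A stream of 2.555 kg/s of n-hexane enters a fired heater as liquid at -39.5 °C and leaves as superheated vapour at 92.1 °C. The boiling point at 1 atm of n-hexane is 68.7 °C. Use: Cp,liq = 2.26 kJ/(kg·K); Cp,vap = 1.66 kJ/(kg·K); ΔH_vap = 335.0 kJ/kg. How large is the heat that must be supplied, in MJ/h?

Q = 5690 MJ/h

liquid -39.5→68.7 °C: 244.53 kJ/kg
vaporisation at 68.7 °C: 335 kJ/kg
vapour 68.7→92.1 °C: 38.844 kJ/kg
Δh = 244.53 + 335 + 38.844 = 618.38 kJ/kg
Q = ṁ·Δh = 2.555 kg/s × 618.38 kJ/kg = 1580 kJ/s
|Q| = 1580 kW = 5687.8 MJ/h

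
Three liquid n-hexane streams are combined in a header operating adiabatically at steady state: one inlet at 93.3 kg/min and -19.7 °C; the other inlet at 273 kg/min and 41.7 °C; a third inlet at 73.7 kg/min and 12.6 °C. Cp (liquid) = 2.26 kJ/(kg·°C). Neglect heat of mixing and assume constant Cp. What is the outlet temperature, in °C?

No heat crosses the boundary, so H_out = H_in.
T_out = Σ ṁᵢCp,ᵢTᵢ / Σ ṁᵢCp,ᵢ
      = 23673 / 994.4 = 23.806 °C

T_out = 23.8 °C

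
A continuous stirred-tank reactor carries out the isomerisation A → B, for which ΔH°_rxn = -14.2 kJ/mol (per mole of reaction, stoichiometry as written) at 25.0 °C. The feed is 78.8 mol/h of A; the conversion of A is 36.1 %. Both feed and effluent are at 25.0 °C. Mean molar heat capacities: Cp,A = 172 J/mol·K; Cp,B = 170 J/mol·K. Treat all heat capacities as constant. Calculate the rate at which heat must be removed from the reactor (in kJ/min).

Q_out = 6.73 kJ/min

Extent of reaction ξ = 0.361 × 78.8 = 28.447 mol/h
Reaction term: ξ·ΔH°_rxn = 28.447 × -14.2 = -403.94 kJ/h
Q = ΔH = -403.94 kJ/h = -0.11221 kW
Heat removed = 6.7324 kJ/min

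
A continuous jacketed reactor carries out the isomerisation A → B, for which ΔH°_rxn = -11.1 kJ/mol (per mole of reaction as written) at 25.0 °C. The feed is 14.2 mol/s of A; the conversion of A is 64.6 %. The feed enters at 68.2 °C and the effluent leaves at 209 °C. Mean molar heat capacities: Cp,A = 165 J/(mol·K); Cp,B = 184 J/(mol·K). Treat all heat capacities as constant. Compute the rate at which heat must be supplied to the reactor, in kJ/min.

Q_in = 15600 kJ/min

Extent of reaction ξ = 0.646 × 14.2 = 9.1732 mol/s
Reaction term: ξ·ΔH°_rxn = 9.1732 × -11.1 = -101.82 kJ/s
Sensible, feed 68.2→25 °C: -101.22 kJ/s
Outlet flows (mol/s): A 5.0268, B 9.1732
Sensible, products 25→209 °C: 463.18 kJ/s
Q = ΔH = 260.14 kJ/s = 260.14 kW
Heat supplied = 15608 kJ/min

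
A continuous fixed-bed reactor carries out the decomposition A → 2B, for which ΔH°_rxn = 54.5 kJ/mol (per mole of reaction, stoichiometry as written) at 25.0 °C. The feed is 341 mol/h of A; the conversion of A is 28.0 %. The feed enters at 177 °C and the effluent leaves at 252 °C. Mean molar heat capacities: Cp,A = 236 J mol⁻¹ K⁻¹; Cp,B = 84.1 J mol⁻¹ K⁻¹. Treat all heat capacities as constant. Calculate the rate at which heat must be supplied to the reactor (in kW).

Q_in = 2.71 kW

Extent of reaction ξ = 0.280 × 341 = 95.48 mol/h
Reaction term: ξ·ΔH°_rxn = 95.48 × 54.5 = 5203.7 kJ/h
Sensible, feed 177→25 °C: -12232 kJ/h
Outlet flows (mol/h): A 245.52, B 190.96
Sensible, products 25→252 °C: 16799 kJ/h
Q = ΔH = 9769.9 kJ/h = 2.7139 kW
Heat supplied = 2.7139 kW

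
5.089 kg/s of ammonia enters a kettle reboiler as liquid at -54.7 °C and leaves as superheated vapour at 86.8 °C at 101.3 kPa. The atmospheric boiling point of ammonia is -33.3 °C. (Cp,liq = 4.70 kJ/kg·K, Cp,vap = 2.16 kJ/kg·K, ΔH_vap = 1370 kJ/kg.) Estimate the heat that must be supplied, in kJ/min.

liquid -54.7→-33.3 °C: 100.58 kJ/kg
vaporisation at -33.3 °C: 1370 kJ/kg
vapour -33.3→86.8 °C: 259.42 kJ/kg
Δh = 100.58 + 1370 + 259.42 = 1730 kJ/kg
Q = ṁ·Δh = 5.089 kg/s × 1730 kJ/kg = 8803.9 kJ/s
|Q| = 8803.9 kW = 528240 kJ/min

Q = 528000 kJ/min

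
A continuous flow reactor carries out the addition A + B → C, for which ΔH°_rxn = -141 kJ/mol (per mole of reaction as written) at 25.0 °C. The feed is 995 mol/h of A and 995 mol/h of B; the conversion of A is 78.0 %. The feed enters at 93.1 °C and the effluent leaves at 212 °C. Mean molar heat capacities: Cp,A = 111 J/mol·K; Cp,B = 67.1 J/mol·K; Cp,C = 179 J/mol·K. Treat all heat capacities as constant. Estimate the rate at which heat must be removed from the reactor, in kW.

Q_out = 24.5 kW

Extent of reaction ξ = 0.780 × 995 = 776.1 mol/h
Reaction term: ξ·ΔH°_rxn = 776.1 × -141 = -109430 kJ/h
Sensible, feed 93.1→25 °C: -12068 kJ/h
Outlet flows (mol/h): A 218.9, B 218.9, C 776.1
Sensible, products 25→212 °C: 33269 kJ/h
Q = ΔH = -88229 kJ/h = -24.508 kW
Heat removed = 24.508 kW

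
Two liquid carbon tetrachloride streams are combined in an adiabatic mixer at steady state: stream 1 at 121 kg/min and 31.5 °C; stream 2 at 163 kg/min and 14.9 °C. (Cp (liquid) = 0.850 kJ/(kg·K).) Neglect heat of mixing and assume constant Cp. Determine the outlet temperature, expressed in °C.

T_out = 22.0 °C

Energy balance with Q = 0: Σ ṁᵢCp,ᵢ(T_out − Tᵢ) = 0
T_out = Σ ṁᵢCp,ᵢTᵢ / Σ ṁᵢCp,ᵢ
      = 5304.2 / 241.4 = 21.973 °C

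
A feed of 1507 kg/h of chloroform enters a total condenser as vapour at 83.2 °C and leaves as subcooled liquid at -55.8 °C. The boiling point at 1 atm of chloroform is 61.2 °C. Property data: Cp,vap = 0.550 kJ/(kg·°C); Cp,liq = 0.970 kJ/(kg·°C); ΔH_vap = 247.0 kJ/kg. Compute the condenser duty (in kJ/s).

vapour 83.2→61.2 °C: -12.1 kJ/kg
condensation at 61.2 °C: -247 kJ/kg
liquid 61.2→-55.8 °C: -113.49 kJ/kg
Δh = -12.1 + -247 + -113.49 = -372.59 kJ/kg
Q = ṁ·Δh = 1507 kg/h × -372.59 kJ/kg = -561490 kJ/h
|Q| = 155.97 kW

Q_c = 156 kJ/s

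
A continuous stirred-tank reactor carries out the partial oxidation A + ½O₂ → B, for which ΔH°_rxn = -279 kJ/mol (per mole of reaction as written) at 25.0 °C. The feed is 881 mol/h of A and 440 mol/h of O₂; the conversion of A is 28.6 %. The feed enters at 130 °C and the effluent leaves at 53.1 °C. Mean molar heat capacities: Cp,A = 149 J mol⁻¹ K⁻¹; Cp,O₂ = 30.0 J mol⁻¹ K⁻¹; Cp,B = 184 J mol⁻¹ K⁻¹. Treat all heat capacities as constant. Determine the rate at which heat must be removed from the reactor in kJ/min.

Q_out = 1350 kJ/min

Extent of reaction ξ = 0.286 × 881 = 251.97 mol/h
Reaction term: ξ·ΔH°_rxn = 251.97 × -279 = -70299 kJ/h
Sensible, feed 130→25 °C: -15169 kJ/h
Outlet flows (mol/h): A 629.03, O₂ 314.02, B 251.97
Sensible, products 25→53.1 °C: 4201.2 kJ/h
Q = ΔH = -81267 kJ/h = -22.574 kW
Heat removed = 1354.4 kJ/min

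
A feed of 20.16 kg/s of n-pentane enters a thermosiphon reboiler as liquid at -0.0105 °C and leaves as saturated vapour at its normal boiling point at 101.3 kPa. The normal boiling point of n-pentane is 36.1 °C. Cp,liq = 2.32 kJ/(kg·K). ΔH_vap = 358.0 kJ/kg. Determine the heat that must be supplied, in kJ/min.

Q = 534000 kJ/min

liquid -0.0105→36.1 °C: 83.776 kJ/kg
vaporisation at 36.1 °C: 358 kJ/kg
Δh = 83.776 + 358 = 441.78 kJ/kg
Q = ṁ·Δh = 20.16 kg/s × 441.78 kJ/kg = 8906.2 kJ/s
|Q| = 8906.2 kW = 534370 kJ/min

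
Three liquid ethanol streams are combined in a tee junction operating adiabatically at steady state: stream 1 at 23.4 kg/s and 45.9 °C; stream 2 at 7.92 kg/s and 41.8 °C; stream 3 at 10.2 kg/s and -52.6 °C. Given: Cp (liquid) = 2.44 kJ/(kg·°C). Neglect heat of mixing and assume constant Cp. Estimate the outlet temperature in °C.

Adiabatic, steady state ⇒ Σ ṁᵢCp,ᵢ(T_out − Tᵢ) = 0
Σ ṁᵢCp,ᵢTᵢ = 23.4×2.44×45.9 + 7.92×2.44×41.8 + 10.2×2.44×-52.6 = 2119.4
Σ ṁᵢCp,ᵢ = 23.4×2.44 + 7.92×2.44 + 10.2×2.44 = 101.31
T_out = 2119.4 / 101.31 = 20.92 °C

T_out = 20.9 °C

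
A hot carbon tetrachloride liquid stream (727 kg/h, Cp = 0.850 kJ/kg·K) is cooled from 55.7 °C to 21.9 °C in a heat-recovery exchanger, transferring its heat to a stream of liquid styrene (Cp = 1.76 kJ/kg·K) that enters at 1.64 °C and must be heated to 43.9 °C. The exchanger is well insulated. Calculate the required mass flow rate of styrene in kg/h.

Heat released by hot stream: Q = 727 × 0.850 × (55.7 − 21.9) = 20887 kJ/h
Energy balance on cold side (adiabatic exchanger): Q = ṁ_c·Cp_c·(T_c,out − T_c,in)
ṁ_c = 20887 / [1.76 × (43.9 − 1.64)] = 280.82 kg/h

ṁ_c = 281 kg/h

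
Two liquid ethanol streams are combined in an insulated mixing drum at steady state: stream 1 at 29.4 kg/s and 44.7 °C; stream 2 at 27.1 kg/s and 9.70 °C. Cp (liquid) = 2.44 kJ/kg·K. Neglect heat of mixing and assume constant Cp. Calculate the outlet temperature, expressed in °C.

No heat crosses the boundary, so H_out = H_in.
Σ ṁᵢCp,ᵢTᵢ = 29.4×2.44×44.7 + 27.1×2.44×9.70 = 3848
Σ ṁᵢCp,ᵢ = 29.4×2.44 + 27.1×2.44 = 137.86
T_out = 3848 / 137.86 = 27.912 °C

T_out = 27.9 °C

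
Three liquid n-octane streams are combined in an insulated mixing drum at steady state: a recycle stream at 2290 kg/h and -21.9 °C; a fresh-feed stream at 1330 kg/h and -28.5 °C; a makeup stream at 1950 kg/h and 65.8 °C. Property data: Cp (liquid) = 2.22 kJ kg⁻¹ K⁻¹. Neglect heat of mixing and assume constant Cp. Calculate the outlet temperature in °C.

T_out = 7.23 °C

Adiabatic, steady state ⇒ Σ ṁᵢCp,ᵢ(T_out − Tᵢ) = 0
Σ ṁᵢCp,ᵢTᵢ = 2290×2.22×-21.9 + 1330×2.22×-28.5 + 1950×2.22×65.8 = 89364
Σ ṁᵢCp,ᵢ = 2290×2.22 + 1330×2.22 + 1950×2.22 = 12365
T_out = 89364 / 12365 = 7.2269 °C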